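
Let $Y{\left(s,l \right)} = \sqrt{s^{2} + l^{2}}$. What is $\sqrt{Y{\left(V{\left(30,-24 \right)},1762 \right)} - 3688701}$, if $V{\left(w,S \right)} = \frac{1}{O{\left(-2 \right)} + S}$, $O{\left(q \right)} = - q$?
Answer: $\frac{\sqrt{-1785331284 + 374 \sqrt{5199473}}}{22} \approx 1920.1 i$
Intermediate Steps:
$V{\left(w,S \right)} = \frac{1}{2 + S}$ ($V{\left(w,S \right)} = \frac{1}{\left(-1\right) \left(-2\right) + S} = \frac{1}{2 + S}$)
$Y{\left(s,l \right)} = \sqrt{l^{2} + s^{2}}$
$\sqrt{Y{\left(V{\left(30,-24 \right)},1762 \right)} - 3688701} = \sqrt{\sqrt{1762^{2} + \left(\frac{1}{2 - 24}\right)^{2}} - 3688701} = \sqrt{\sqrt{3104644 + \left(\frac{1}{-22}\right)^{2}} - 3688701} = \sqrt{\sqrt{3104644 + \left(- \frac{1}{22}\right)^{2}} - 3688701} = \sqrt{\sqrt{3104644 + \frac{1}{484}} - 3688701} = \sqrt{\sqrt{\frac{1502647697}{484}} - 3688701} = \sqrt{\frac{17 \sqrt{5199473}}{22} - 3688701} = \sqrt{-3688701 + \frac{17 \sqrt{5199473}}{22}}$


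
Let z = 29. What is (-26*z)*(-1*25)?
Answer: 18850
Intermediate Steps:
(-26*z)*(-1*25) = (-26*29)*(-1*25) = -754*(-25) = 18850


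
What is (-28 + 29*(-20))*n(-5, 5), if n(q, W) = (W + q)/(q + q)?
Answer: 0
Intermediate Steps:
n(q, W) = (W + q)/(2*q) (n(q, W) = (W + q)/((2*q)) = (W + q)*(1/(2*q)) = (W + q)/(2*q))
(-28 + 29*(-20))*n(-5, 5) = (-28 + 29*(-20))*((½)*(5 - 5)/(-5)) = (-28 - 580)*((½)*(-⅕)*0) = -608*0 = 0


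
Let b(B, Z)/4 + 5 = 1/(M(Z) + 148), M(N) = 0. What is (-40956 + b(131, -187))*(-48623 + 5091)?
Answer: 65999344052/37 ≈ 1.7838e+9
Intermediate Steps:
b(B, Z) = -739/37 (b(B, Z) = -20 + 4/(0 + 148) = -20 + 4/148 = -20 + 4*(1/148) = -20 + 1/37 = -739/37)
(-40956 + b(131, -187))*(-48623 + 5091) = (-40956 - 739/37)*(-48623 + 5091) = -1516111/37*(-43532) = 65999344052/37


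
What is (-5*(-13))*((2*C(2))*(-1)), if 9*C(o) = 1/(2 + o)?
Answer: -65/18 ≈ -3.6111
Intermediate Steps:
C(o) = 1/(9*(2 + o))
(-5*(-13))*((2*C(2))*(-1)) = (-5*(-13))*((2*(1/(9*(2 + 2))))*(-1)) = 65*((2*((⅑)/4))*(-1)) = 65*((2*((⅑)*(¼)))*(-1)) = 65*((2*(1/36))*(-1)) = 65*((1/18)*(-1)) = 65*(-1/18) = -65/18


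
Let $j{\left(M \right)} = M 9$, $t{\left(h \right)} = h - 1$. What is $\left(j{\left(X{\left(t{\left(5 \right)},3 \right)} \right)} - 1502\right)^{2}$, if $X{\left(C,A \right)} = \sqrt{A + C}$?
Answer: $2256571 - 27036 \sqrt{7} \approx 2.185 \cdot 10^{6}$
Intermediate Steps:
$t{\left(h \right)} = -1 + h$ ($t{\left(h \right)} = h - 1 = -1 + h$)
$j{\left(M \right)} = 9 M$
$\left(j{\left(X{\left(t{\left(5 \right)},3 \right)} \right)} - 1502\right)^{2} = \left(9 \sqrt{3 + \left(-1 + 5\right)} - 1502\right)^{2} = \left(9 \sqrt{3 + 4} - 1502\right)^{2} = \left(9 \sqrt{7} - 1502\right)^{2} = \left(-1502 + 9 \sqrt{7}\right)^{2}$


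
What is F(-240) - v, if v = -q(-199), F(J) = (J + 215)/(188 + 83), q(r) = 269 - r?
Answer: 126803/271 ≈ 467.91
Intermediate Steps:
F(J) = 215/271 + J/271 (F(J) = (215 + J)/271 = (215 + J)*(1/271) = 215/271 + J/271)
v = -468 (v = -(269 - 1*(-199)) = -(269 + 199) = -1*468 = -468)
F(-240) - v = (215/271 + (1/271)*(-240)) - 1*(-468) = (215/271 - 240/271) + 468 = -25/271 + 468 = 126803/271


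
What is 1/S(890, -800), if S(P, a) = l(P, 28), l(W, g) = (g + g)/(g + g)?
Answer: 1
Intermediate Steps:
l(W, g) = 1 (l(W, g) = (2*g)/((2*g)) = (2*g)*(1/(2*g)) = 1)
S(P, a) = 1
1/S(890, -800) = 1/1 = 1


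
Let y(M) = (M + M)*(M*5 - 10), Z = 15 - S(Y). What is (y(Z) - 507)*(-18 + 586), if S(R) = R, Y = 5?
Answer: 166424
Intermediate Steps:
Z = 10 (Z = 15 - 1*5 = 15 - 5 = 10)
y(M) = 2*M*(-10 + 5*M) (y(M) = (2*M)*(5*M - 10) = (2*M)*(-10 + 5*M) = 2*M*(-10 + 5*M))
(y(Z) - 507)*(-18 + 586) = (10*10*(-2 + 10) - 507)*(-18 + 586) = (10*10*8 - 507)*568 = (800 - 507)*568 = 293*568 = 166424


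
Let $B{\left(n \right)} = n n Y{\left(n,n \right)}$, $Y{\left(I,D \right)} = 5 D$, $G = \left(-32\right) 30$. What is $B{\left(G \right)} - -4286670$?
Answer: $-4419393330$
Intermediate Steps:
$G = -960$
$B{\left(n \right)} = 5 n^{3}$ ($B{\left(n \right)} = n n 5 n = n^{2} \cdot 5 n = 5 n^{3}$)
$B{\left(G \right)} - -4286670 = 5 \left(-960\right)^{3} - -4286670 = 5 \left(-884736000\right) + 4286670 = -4423680000 + 4286670 = -4419393330$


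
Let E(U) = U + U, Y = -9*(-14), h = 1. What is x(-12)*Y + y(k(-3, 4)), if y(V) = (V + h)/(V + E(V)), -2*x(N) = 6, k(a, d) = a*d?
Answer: -13597/36 ≈ -377.69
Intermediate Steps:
x(N) = -3 (x(N) = -1/2*6 = -3)
Y = 126
E(U) = 2*U
y(V) = (1 + V)/(3*V) (y(V) = (V + 1)/(V + 2*V) = (1 + V)/((3*V)) = (1 + V)*(1/(3*V)) = (1 + V)/(3*V))
x(-12)*Y + y(k(-3, 4)) = -3*126 + (1 - 3*4)/(3*((-3*4))) = -378 + (1/3)*(1 - 12)/(-12) = -378 + (1/3)*(-1/12)*(-11) = -378 + 11/36 = -13597/36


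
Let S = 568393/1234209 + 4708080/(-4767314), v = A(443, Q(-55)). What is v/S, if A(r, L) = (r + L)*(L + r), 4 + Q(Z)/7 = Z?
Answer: -2647737830081700/1550523401159 ≈ -1707.6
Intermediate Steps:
Q(Z) = -28 + 7*Z
A(r, L) = (L + r)**2 (A(r, L) = (L + r)*(L + r) = (L + r)**2)
v = 900 (v = ((-28 + 7*(-55)) + 443)**2 = ((-28 - 385) + 443)**2 = (-413 + 443)**2 = 30**2 = 900)
S = -1550523401159/2941930922313 (S = 568393*(1/1234209) + 4708080*(-1/4767314) = 568393/1234209 - 2354040/2383657 = -1550523401159/2941930922313 ≈ -0.52704)
v/S = 900/(-1550523401159/2941930922313) = 900*(-2941930922313/1550523401159) = -2647737830081700/1550523401159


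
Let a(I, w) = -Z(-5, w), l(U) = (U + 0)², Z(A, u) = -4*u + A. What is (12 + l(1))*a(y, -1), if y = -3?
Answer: 13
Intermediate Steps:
Z(A, u) = A - 4*u
l(U) = U²
a(I, w) = 5 + 4*w (a(I, w) = -(-5 - 4*w) = 5 + 4*w)
(12 + l(1))*a(y, -1) = (12 + 1²)*(5 + 4*(-1)) = (12 + 1)*(5 - 4) = 13*1 = 13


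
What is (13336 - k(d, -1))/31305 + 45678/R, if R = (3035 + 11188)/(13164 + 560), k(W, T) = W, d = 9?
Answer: 6541606822627/148417005 ≈ 44076.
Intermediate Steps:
R = 14223/13724 ≈ 1.0364
(13336 - k(d, -1))/31305 + 45678/R = (13336 - 1*9)/31305 + 45678/(14223/13724) = (13336 - 9)*(1/31305) + 45678*(13724/14223) = 13327*(1/31305) + 208961624/4741 = 13327/31305 + 208961624/4741 = 6541606822627/148417005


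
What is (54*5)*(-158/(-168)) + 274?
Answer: 7391/14 ≈ 527.93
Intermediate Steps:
(54*5)*(-158/(-168)) + 274 = 270*(-158*(-1/168)) + 274 = 270*(79/84) + 274 = 3555/14 + 274 = 7391/14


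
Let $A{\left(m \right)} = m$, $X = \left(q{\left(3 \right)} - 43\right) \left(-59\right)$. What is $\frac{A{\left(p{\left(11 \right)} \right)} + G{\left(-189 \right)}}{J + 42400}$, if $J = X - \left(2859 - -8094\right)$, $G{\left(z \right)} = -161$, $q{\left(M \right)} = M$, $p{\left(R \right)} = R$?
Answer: $- \frac{50}{11269} \approx -0.0044369$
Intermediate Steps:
$X = 2360$ ($X = \left(3 - 43\right) \left(-59\right) = \left(-40\right) \left(-59\right) = 2360$)
$J = -8593$ ($J = 2360 - \left(2859 - -8094\right) = 2360 - \left(2859 + 8094\right) = 2360 - 10953 = -8593$)
$\frac{A{\left(p{\left(11 \right)} \right)} + G{\left(-189 \right)}}{J + 42400} = \frac{11 - 161}{-8593 + 42400} = - \frac{150}{33807} = \left(-150\right) \frac{1}{33807} = - \frac{50}{11269}$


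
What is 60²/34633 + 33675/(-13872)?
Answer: -372109025/160142992 ≈ -2.3236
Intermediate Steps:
60²/34633 + 33675/(-13872) = 3600*(1/34633) + 33675*(-1/13872) = 3600/34633 - 11225/4624 = -372109025/160142992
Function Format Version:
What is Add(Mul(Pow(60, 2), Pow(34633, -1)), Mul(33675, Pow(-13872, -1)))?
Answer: Rational(-372109025, 160142992) ≈ -2.3236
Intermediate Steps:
Add(Mul(Pow(60, 2), Pow(34633, -1)), Mul(33675, Pow(-13872, -1))) = Add(Mul(3600, Rational(1, 34633)), Mul(33675, Rational(-1, 13872))) = Add(Rational(3600, 34633), Rational(-11225, 4624)) = Rational(-372109025, 160142992)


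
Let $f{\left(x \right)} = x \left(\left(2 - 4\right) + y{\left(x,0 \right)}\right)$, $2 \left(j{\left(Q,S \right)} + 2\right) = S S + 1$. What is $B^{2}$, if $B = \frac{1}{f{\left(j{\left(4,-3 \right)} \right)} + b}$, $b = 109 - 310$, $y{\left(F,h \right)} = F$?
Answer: $\frac{1}{39204} \approx 2.5508 \cdot 10^{-5}$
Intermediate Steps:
$j{\left(Q,S \right)} = - \frac{3}{2} + \frac{S^{2}}{2}$ ($j{\left(Q,S \right)} = -2 + \frac{S S + 1}{2} = -2 + \frac{S^{2} + 1}{2} = -2 + \frac{1 + S^{2}}{2} = -2 + \left(\frac{1}{2} + \frac{S^{2}}{2}\right) = - \frac{3}{2} + \frac{S^{2}}{2}$)
$f{\left(x \right)} = x \left(-2 + x\right)$ ($f{\left(x \right)} = x \left(\left(2 - 4\right) + x\right) = x \left(-2 + x\right)$)
$b = -201$
$B = - \frac{1}{198}$ ($B = \frac{1}{\left(- \frac{3}{2} + \frac{\left(-3\right)^{2}}{2}\right) \left(-2 - \left(\frac{3}{2} - \frac{\left(-3\right)^{2}}{2}\right)\right) - 201} = \frac{1}{\left(- \frac{3}{2} + \frac{1}{2} \cdot 9\right) \left(-2 + \left(- \frac{3}{2} + \frac{1}{2} \cdot 9\right)\right) - 201} = \frac{1}{\left(- \frac{3}{2} + \frac{9}{2}\right) \left(-2 + \left(- \frac{3}{2} + \frac{9}{2}\right)\right) - 201} = \frac{1}{3 \left(-2 + 3\right) - 201} = \frac{1}{3 \cdot 1 - 201} = \frac{1}{3 - 201} = \frac{1}{-198} = - \frac{1}{198} \approx -0.0050505$)
$B^{2} = \left(- \frac{1}{198}\right)^{2} = \frac{1}{39204}$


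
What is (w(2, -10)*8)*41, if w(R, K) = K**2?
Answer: 32800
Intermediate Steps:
(w(2, -10)*8)*41 = ((-10)**2*8)*41 = (100*8)*41 = 800*41 = 32800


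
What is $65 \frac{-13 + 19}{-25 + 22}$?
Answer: $-130$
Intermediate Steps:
$65 \frac{-13 + 19}{-25 + 22} = 65 \frac{6}{-3} = 65 \cdot 6 \left(- \frac{1}{3}\right) = 65 \left(-2\right) = -130$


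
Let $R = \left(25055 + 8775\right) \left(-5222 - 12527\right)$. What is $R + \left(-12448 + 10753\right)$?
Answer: $-600450365$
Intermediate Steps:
$R = -600448670$ ($R = 33830 \left(-17749\right) = -600448670$)
$R + \left(-12448 + 10753\right) = -600448670 + \left(-12448 + 10753\right) = -600448670 - 1695 = -600450365$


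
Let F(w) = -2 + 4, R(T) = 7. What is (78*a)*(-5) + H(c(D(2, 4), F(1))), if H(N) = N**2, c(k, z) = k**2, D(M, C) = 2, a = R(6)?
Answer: -2714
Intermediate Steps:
a = 7
F(w) = 2
(78*a)*(-5) + H(c(D(2, 4), F(1))) = (78*7)*(-5) + (2**2)**2 = 546*(-5) + 4**2 = -2730 + 16 = -2714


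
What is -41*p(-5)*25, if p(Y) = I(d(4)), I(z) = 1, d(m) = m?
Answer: -1025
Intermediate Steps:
p(Y) = 1
-41*p(-5)*25 = -41*1*25 = -41*25 = -1025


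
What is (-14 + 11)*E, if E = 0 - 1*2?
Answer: 6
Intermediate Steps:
E = -2 (E = 0 - 2 = -2)
(-14 + 11)*E = (-14 + 11)*(-2) = -3*(-2) = 6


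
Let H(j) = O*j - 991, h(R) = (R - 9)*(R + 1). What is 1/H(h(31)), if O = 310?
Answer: 1/217249 ≈ 4.6030e-6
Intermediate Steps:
h(R) = (1 + R)*(-9 + R) (h(R) = (-9 + R)*(1 + R) = (1 + R)*(-9 + R))
H(j) = -991 + 310*j (H(j) = 310*j - 991 = -991 + 310*j)
1/H(h(31)) = 1/(-991 + 310*(-9 + 31**2 - 8*31)) = 1/(-991 + 310*(-9 + 961 - 248)) = 1/(-991 + 310*704) = 1/(-991 + 218240) = 1/217249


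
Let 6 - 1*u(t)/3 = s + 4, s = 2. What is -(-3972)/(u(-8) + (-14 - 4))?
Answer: -662/3 ≈ -220.67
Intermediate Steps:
u(t) = 0 (u(t) = 18 - 3*(2 + 4) = 18 - 3*6 = 18 - 18 = 0)
-(-3972)/(u(-8) + (-14 - 4)) = -(-3972)/(0 + (-14 - 4)) = -(-3972)/(0 - 18) = -(-3972)/(-18) = -(-3972)*(-1)/18 = -1*662/3 = -662/3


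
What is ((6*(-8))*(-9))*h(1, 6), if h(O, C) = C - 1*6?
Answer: 0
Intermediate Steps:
h(O, C) = -6 + C (h(O, C) = C - 6 = -6 + C)
((6*(-8))*(-9))*h(1, 6) = ((6*(-8))*(-9))*(-6 + 6) = -48*(-9)*0 = 432*0 = 0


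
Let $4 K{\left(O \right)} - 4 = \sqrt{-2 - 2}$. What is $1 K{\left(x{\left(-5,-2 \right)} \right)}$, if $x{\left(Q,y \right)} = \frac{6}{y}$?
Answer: $1 + \frac{i}{2} \approx 1.0 + 0.5 i$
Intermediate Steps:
$K{\left(O \right)} = 1 + \frac{i}{2}$ ($K{\left(O \right)} = 1 + \frac{\sqrt{-2 - 2}}{4} = 1 + \frac{\sqrt{-4}}{4} = 1 + \frac{2 i}{4} = 1 + \frac{i}{2}$)
$1 K{\left(x{\left(-5,-2 \right)} \right)} = 1 \left(1 + \frac{i}{2}\right) = 1 + \frac{i}{2}$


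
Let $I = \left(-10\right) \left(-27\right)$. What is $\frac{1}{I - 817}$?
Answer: $- \frac{1}{547} \approx -0.0018282$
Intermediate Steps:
$I = 270$
$\frac{1}{I - 817} = \frac{1}{270 - 817} = \frac{1}{-547} = - \frac{1}{547}$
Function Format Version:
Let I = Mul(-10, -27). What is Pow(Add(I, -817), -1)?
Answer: Rational(-1, 547) ≈ -0.0018282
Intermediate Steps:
I = 270
Pow(Add(I, -817), -1) = Pow(Add(270, -817), -1) = Pow(-547, -1) = Rational(-1, 547)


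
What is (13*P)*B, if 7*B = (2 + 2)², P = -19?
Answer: -3952/7 ≈ -564.57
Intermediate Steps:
B = 16/7 (B = (2 + 2)²/7 = (⅐)*4² = (⅐)*16 = 16/7 ≈ 2.2857)
(13*P)*B = (13*(-19))*(16/7) = -247*16/7 = -3952/7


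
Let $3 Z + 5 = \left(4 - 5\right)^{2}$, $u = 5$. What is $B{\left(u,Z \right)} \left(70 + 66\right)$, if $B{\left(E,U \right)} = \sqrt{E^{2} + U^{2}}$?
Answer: $\frac{136 \sqrt{241}}{3} \approx 703.76$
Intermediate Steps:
$Z = - \frac{4}{3}$ ($Z = - \frac{5}{3} + \frac{\left(4 - 5\right)^{2}}{3} = - \frac{5}{3} + \frac{\left(-1\right)^{2}}{3} = - \frac{5}{3} + \frac{1}{3} \cdot 1 = - \frac{5}{3} + \frac{1}{3} = - \frac{4}{3} \approx -1.3333$)
$B{\left(u,Z \right)} \left(70 + 66\right) = \sqrt{5^{2} + \left(- \frac{4}{3}\right)^{2}} \left(70 + 66\right) = \sqrt{25 + \frac{16}{9}} \cdot 136 = \sqrt{\frac{241}{9}} \cdot 136 = \frac{\sqrt{241}}{3} \cdot 136 = \frac{136 \sqrt{241}}{3}$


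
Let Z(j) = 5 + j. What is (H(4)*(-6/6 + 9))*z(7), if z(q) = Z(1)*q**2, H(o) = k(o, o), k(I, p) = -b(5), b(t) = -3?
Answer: 7056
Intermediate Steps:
k(I, p) = 3 (k(I, p) = -1*(-3) = 3)
H(o) = 3
z(q) = 6*q**2 (z(q) = (5 + 1)*q**2 = 6*q**2)
(H(4)*(-6/6 + 9))*z(7) = (3*(-6/6 + 9))*(6*7**2) = (3*(-6*1/6 + 9))*(6*49) = (3*(-1 + 9))*294 = (3*8)*294 = 24*294 = 7056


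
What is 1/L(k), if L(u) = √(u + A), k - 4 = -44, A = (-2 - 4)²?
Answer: -I/2 ≈ -0.5*I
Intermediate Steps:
A = 36 (A = (-6)² = 36)
k = -40 (k = 4 - 44 = -40)
L(u) = √(36 + u) (L(u) = √(u + 36) = √(36 + u))
1/L(k) = 1/(√(36 - 40)) = 1/(√(-4)) = 1/(2*I) = -I/2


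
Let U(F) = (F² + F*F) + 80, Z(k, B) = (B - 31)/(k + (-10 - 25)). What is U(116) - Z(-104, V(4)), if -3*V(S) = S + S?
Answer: 11255563/417 ≈ 26992.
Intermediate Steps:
V(S) = -2*S/3 (V(S) = -(S + S)/3 = -2*S/3)
Z(k, B) = (-31 + B)/(-35 + k) (Z(k, B) = (-31 + B)/(k - 35) = (-31 + B)/(-35 + k))
U(F) = 80 + 2*F² (U(F) = (F² + F²) + 80 = 2*F² + 80 = 80 + 2*F²)
U(116) - Z(-104, V(4)) = (80 + 2*116²) - (-31 - ⅔*4)/(-35 - 104) = (80 + 2*13456) - (-31 - 8/3)/(-139) = (80 + 26912) - (-1)*(-101)/(139*3) = 26992 - 1*101/417 = 26992 - 101/417 = 11255563/417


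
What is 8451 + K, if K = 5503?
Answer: 13954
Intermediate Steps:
8451 + K = 8451 + 5503 = 13954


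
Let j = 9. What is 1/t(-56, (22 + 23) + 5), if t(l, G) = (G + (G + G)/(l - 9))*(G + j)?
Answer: 13/37170 ≈ 0.00034974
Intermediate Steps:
t(l, G) = (9 + G)*(G + 2*G/(-9 + l)) (t(l, G) = (G + (G + G)/(l - 9))*(G + 9) = (G + (2*G)/(-9 + l))*(9 + G) = (G + 2*G/(-9 + l))*(9 + G) = (9 + G)*(G + 2*G/(-9 + l)))
1/t(-56, (22 + 23) + 5) = 1/(((22 + 23) + 5)*(-63 - 7*((22 + 23) + 5) + 9*(-56) + ((22 + 23) + 5)*(-56))/(-9 - 56)) = 1/((45 + 5)*(-63 - 7*(45 + 5) - 504 + (45 + 5)*(-56))/(-65)) = 1/(50*(-1/65)*(-63 - 7*50 - 504 + 50*(-56))) = 1/(50*(-1/65)*(-63 - 350 - 504 - 2800)) = 1/(50*(-1/65)*(-3717)) = 1/(37170/13) = 13/37170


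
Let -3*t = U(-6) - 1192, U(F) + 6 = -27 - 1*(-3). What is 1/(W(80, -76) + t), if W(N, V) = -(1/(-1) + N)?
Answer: 3/985 ≈ 0.0030457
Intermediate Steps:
U(F) = -30 (U(F) = -6 + (-27 - 1*(-3)) = -6 + (-27 + 3) = -6 - 24 = -30)
t = 1222/3 (t = -(-30 - 1192)/3 = -⅓*(-1222) = 1222/3 ≈ 407.33)
W(N, V) = 1 - N (W(N, V) = -(-1 + N) = 1 - N)
1/(W(80, -76) + t) = 1/((1 - 1*80) + 1222/3) = 1/((1 - 80) + 1222/3) = 1/(-79 + 1222/3) = 1/(985/3) = 3/985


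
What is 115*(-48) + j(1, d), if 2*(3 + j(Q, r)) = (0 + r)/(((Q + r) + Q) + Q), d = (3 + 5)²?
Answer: -370009/67 ≈ -5522.5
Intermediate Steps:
d = 64 (d = 8² = 64)
j(Q, r) = -3 + r/(2*(r + 3*Q)) (j(Q, r) = -3 + ((0 + r)/(((Q + r) + Q) + Q))/2 = -3 + (r/((r + 2*Q) + Q))/2 = -3 + (r/(r + 3*Q))/2 = -3 + r/(2*(r + 3*Q)))
115*(-48) + j(1, d) = 115*(-48) + (-18*1 - 5*64)/(2*(64 + 3*1)) = -5520 + (-18 - 320)/(2*(64 + 3)) = -5520 + (½)*(-338)/67 = -5520 + (½)*(1/67)*(-338) = -5520 - 169/67 = -370009/67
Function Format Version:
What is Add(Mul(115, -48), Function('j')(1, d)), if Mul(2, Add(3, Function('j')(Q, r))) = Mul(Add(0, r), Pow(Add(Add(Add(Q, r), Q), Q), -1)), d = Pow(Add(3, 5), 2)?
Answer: Rational(-370009, 67) ≈ -5522.5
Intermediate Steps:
d = 64 (d = Pow(8, 2) = 64)
Function('j')(Q, r) = Add(-3, Mul(Rational(1, 2), r, Pow(Add(r, Mul(3, Q)), -1))) (Function('j')(Q, r) = Add(-3, Mul(Rational(1, 2), Mul(Add(0, r), Pow(Add(Add(Add(Q, r), Q), Q), -1)))) = Add(-3, Mul(Rational(1, 2), Mul(r, Pow(Add(Add(r, Mul(2, Q)), Q), -1)))) = Add(-3, Mul(Rational(1, 2), Mul(r, Pow(Add(r, Mul(3, Q)), -1)))) = Add(-3, Mul(Rational(1, 2), r, Pow(Add(r, Mul(3, Q)), -1))))
Add(Mul(115, -48), Function('j')(1, d)) = Add(Mul(115, -48), Mul(Rational(1, 2), Pow(Add(64, Mul(3, 1)), -1), Add(Mul(-18, 1), Mul(-5, 64)))) = Add(-5520, Mul(Rational(1, 2), Pow(Add(64, 3), -1), Add(-18, -320))) = Add(-5520, Mul(Rational(1, 2), Pow(67, -1), -338)) = Add(-5520, Mul(Rational(1, 2), Rational(1, 67), -338)) = Add(-5520, Rational(-169, 67)) = Rational(-370009, 67)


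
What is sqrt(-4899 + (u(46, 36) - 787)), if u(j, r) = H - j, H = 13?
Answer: I*sqrt(5719) ≈ 75.624*I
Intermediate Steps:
u(j, r) = 13 - j
sqrt(-4899 + (u(46, 36) - 787)) = sqrt(-4899 + ((13 - 1*46) - 787)) = sqrt(-4899 + ((13 - 46) - 787)) = sqrt(-4899 + (-33 - 787)) = sqrt(-4899 - 820) = sqrt(-5719) = I*sqrt(5719)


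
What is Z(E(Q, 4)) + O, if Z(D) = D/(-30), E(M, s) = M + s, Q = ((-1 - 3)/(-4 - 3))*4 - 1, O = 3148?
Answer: 661043/210 ≈ 3147.8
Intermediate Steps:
Q = 9/7 (Q = -4/(-7)*4 - 1 = -4*(-1/7)*4 - 1 = (4/7)*4 - 1 = 16/7 - 1 = 9/7 ≈ 1.2857)
Z(D) = -D/30 (Z(D) = D*(-1/30) = -D/30)
Z(E(Q, 4)) + O = -(9/7 + 4)/30 + 3148 = -1/30*37/7 + 3148 = -37/210 + 3148 = 661043/210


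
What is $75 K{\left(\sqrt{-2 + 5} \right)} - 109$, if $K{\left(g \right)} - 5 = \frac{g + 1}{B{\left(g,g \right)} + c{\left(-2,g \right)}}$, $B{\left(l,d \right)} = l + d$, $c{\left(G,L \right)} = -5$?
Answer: $\frac{2633}{13} - \frac{525 \sqrt{3}}{13} \approx 132.59$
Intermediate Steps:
$B{\left(l,d \right)} = d + l$
$K{\left(g \right)} = 5 + \frac{1 + g}{-5 + 2 g}$ ($K{\left(g \right)} = 5 + \frac{g + 1}{\left(g + g\right) - 5} = 5 + \frac{1 + g}{2 g - 5} = 5 + \frac{1 + g}{-5 + 2 g}$)
$75 K{\left(\sqrt{-2 + 5} \right)} - 109 = 75 \frac{-24 + 11 \sqrt{-2 + 5}}{-5 + 2 \sqrt{-2 + 5}} - 109 = 75 \frac{-24 + 11 \sqrt{3}}{-5 + 2 \sqrt{3}} - 109 = \frac{75 \left(-24 + 11 \sqrt{3}\right)}{-5 + 2 \sqrt{3}} - 109 = -109 + \frac{75 \left(-24 + 11 \sqrt{3}\right)}{-5 + 2 \sqrt{3}}$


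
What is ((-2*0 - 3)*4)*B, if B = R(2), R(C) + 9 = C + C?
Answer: 60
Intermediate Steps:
R(C) = -9 + 2*C (R(C) = -9 + (C + C) = -9 + 2*C)
B = -5 (B = -9 + 2*2 = -9 + 4 = -5)
((-2*0 - 3)*4)*B = ((-2*0 - 3)*4)*(-5) = ((0 - 3)*4)*(-5) = -3*4*(-5) = -12*(-5) = 60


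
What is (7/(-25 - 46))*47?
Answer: -329/71 ≈ -4.6338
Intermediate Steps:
(7/(-25 - 46))*47 = (7/(-71))*47 = -1/71*7*47 = -7/71*47 = -329/71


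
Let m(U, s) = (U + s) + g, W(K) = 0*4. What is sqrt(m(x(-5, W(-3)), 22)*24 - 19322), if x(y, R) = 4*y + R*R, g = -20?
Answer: I*sqrt(19754) ≈ 140.55*I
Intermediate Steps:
W(K) = 0
x(y, R) = R**2 + 4*y (x(y, R) = 4*y + R**2 = R**2 + 4*y)
m(U, s) = -20 + U + s (m(U, s) = (U + s) - 20 = -20 + U + s)
sqrt(m(x(-5, W(-3)), 22)*24 - 19322) = sqrt((-20 + (0**2 + 4*(-5)) + 22)*24 - 19322) = sqrt((-20 + (0 - 20) + 22)*24 - 19322) = sqrt((-20 - 20 + 22)*24 - 19322) = sqrt(-18*24 - 19322) = sqrt(-432 - 19322) = sqrt(-19754) = I*sqrt(19754)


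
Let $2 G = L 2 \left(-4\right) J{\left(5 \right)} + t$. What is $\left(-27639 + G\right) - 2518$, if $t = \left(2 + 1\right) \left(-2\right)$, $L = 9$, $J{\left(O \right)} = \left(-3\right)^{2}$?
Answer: $-30484$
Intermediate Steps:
$J{\left(O \right)} = 9$
$t = -6$ ($t = 3 \left(-2\right) = -6$)
$G = -327$ ($G = \frac{9 \cdot 2 \left(-4\right) 9 - 6}{2} = \frac{9 \left(\left(-8\right) 9\right) - 6}{2} = \frac{9 \left(-72\right) - 6}{2} = \frac{-648 - 6}{2} = \frac{1}{2} \left(-654\right) = -327$)
$\left(-27639 + G\right) - 2518 = \left(-27639 - 327\right) - 2518 = -27966 - 2518 = -30484$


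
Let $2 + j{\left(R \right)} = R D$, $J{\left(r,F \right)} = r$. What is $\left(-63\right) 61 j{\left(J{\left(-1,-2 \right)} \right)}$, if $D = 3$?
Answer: $19215$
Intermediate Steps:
$j{\left(R \right)} = -2 + 3 R$ ($j{\left(R \right)} = -2 + R 3 = -2 + 3 R$)
$\left(-63\right) 61 j{\left(J{\left(-1,-2 \right)} \right)} = \left(-63\right) 61 \left(-2 + 3 \left(-1\right)\right) = - 3843 \left(-2 - 3\right) = \left(-3843\right) \left(-5\right) = 19215$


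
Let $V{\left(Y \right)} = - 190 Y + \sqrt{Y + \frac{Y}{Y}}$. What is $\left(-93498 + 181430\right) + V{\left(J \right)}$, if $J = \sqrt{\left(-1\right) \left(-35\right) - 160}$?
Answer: $87932 + \sqrt{1 + 5 i \sqrt{5}} - 950 i \sqrt{5} \approx 87935.0 - 2122.0 i$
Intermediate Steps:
$J = 5 i \sqrt{5}$ ($J = \sqrt{35 - 160} = \sqrt{-125} = 5 i \sqrt{5} \approx 11.18 i$)
$V{\left(Y \right)} = \sqrt{1 + Y} - 190 Y$ ($V{\left(Y \right)} = - 190 Y + \sqrt{Y + 1} = - 190 Y + \sqrt{1 + Y} = \sqrt{1 + Y} - 190 Y$)
$\left(-93498 + 181430\right) + V{\left(J \right)} = \left(-93498 + 181430\right) - \left(- \sqrt{1 + 5 i \sqrt{5}} + 190 \cdot 5 i \sqrt{5}\right) = 87932 - \left(- \sqrt{1 + 5 i \sqrt{5}} + 950 i \sqrt{5}\right) = 87932 + \sqrt{1 + 5 i \sqrt{5}} - 950 i \sqrt{5}$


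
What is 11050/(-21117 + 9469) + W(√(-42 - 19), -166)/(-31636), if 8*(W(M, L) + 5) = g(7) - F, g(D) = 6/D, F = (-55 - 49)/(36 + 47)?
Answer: -39849421/42012608 ≈ -0.94851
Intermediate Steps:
F = -104/83 ≈ -1.2530
W(M, L) = -11007/2324 (W(M, L) = -5 + (6/7 - 1*(-104/83))/8 = -5 + (6*(⅐) + 104/83)/8 = -5 + (6/7 + 104/83)/8 = -5 + (⅛)*(1226/581) = -5 + 613/2324 = -11007/2324)
11050/(-21117 + 9469) + W(√(-42 - 19), -166)/(-31636) = 11050/(-21117 + 9469) - 11007/2324/(-31636) = 11050/(-11648) - 11007/2324*(-1/31636) = 11050*(-1/11648) + 11007/73522064 = -425/448 + 11007/73522064 = -39849421/42012608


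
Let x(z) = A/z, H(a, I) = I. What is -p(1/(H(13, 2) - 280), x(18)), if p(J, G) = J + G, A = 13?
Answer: -899/1251 ≈ -0.71863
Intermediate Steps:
x(z) = 13/z
p(J, G) = G + J
-p(1/(H(13, 2) - 280), x(18)) = -(13/18 + 1/(2 - 280)) = -(13*(1/18) + 1/(-278)) = -(13/18 - 1/278) = -1*899/1251 = -899/1251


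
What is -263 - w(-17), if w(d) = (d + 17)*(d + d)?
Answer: -263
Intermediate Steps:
w(d) = 2*d*(17 + d) (w(d) = (17 + d)*(2*d) = 2*d*(17 + d))
-263 - w(-17) = -263 - 2*(-17)*(17 - 17) = -263 - 2*(-17)*0 = -263 - 1*0 = -263 + 0 = -263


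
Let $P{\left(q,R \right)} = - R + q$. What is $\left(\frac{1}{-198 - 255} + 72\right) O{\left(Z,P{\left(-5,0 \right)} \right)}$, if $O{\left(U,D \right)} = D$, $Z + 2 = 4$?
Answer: $- \frac{163075}{453} \approx -359.99$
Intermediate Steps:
$Z = 2$ ($Z = -2 + 4 = 2$)
$P{\left(q,R \right)} = q - R$
$\left(\frac{1}{-198 - 255} + 72\right) O{\left(Z,P{\left(-5,0 \right)} \right)} = \left(\frac{1}{-198 - 255} + 72\right) \left(-5 - 0\right) = \left(\frac{1}{-453} + 72\right) \left(-5 + 0\right) = \left(- \frac{1}{453} + 72\right) \left(-5\right) = \frac{32615}{453} \left(-5\right) = - \frac{163075}{453}$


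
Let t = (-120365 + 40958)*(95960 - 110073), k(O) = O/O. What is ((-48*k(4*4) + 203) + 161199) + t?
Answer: 1120832345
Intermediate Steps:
k(O) = 1
t = 1120670991 (t = -79407*(-14113) = 1120670991)
((-48*k(4*4) + 203) + 161199) + t = ((-48*1 + 203) + 161199) + 1120670991 = ((-48 + 203) + 161199) + 1120670991 = (155 + 161199) + 1120670991 = 161354 + 1120670991 = 1120832345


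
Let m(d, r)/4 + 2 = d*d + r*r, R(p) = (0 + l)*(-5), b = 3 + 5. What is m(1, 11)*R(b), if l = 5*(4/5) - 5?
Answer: 2400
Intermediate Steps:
b = 8
l = -1 (l = 5*(4*(1/5)) - 5 = 5*(4/5) - 5 = 4 - 5 = -1)
R(p) = 5 (R(p) = (0 - 1)*(-5) = -1*(-5) = 5)
m(d, r) = -8 + 4*d**2 + 4*r**2 (m(d, r) = -8 + 4*(d*d + r*r) = -8 + 4*(d**2 + r**2) = -8 + (4*d**2 + 4*r**2) = -8 + 4*d**2 + 4*r**2)
m(1, 11)*R(b) = (-8 + 4*1**2 + 4*11**2)*5 = (-8 + 4*1 + 4*121)*5 = (-8 + 4 + 484)*5 = 480*5 = 2400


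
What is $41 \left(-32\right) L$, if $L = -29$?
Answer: $38048$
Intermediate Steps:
$41 \left(-32\right) L = 41 \left(-32\right) \left(-29\right) = \left(-1312\right) \left(-29\right) = 38048$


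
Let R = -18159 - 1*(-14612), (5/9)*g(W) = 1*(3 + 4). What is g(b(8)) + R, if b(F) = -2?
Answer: -17672/5 ≈ -3534.4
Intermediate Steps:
g(W) = 63/5 (g(W) = 9*(1*(3 + 4))/5 = 9*(1*7)/5 = (9/5)*7 = 63/5)
R = -3547 (R = -18159 + 14612 = -3547)
g(b(8)) + R = 63/5 - 3547 = -17672/5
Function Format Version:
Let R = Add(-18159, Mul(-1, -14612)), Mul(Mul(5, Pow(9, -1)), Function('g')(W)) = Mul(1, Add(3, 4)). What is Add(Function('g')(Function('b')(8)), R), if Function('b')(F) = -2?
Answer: Rational(-17672, 5) ≈ -3534.4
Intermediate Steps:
Function('g')(W) = Rational(63, 5) (Function('g')(W) = Mul(Rational(9, 5), Mul(1, Add(3, 4))) = Mul(Rational(9, 5), Mul(1, 7)) = Mul(Rational(9, 5), 7) = Rational(63, 5))
R = -3547 (R = Add(-18159, 14612) = -3547)
Add(Function('g')(Function('b')(8)), R) = Add(Rational(63, 5), -3547) = Rational(-17672, 5)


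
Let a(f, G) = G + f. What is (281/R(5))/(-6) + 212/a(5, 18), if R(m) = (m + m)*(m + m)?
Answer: 120737/13800 ≈ 8.7491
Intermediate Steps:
R(m) = 4*m² (R(m) = (2*m)*(2*m) = 4*m²)
(281/R(5))/(-6) + 212/a(5, 18) = (281/((4*5²)))/(-6) + 212/(18 + 5) = (281/((4*25)))*(-⅙) + 212/23 = (281/100)*(-⅙) + 212*(1/23) = (281*(1/100))*(-⅙) + 212/23 = (281/100)*(-⅙) + 212/23 = -281/600 + 212/23 = 120737/13800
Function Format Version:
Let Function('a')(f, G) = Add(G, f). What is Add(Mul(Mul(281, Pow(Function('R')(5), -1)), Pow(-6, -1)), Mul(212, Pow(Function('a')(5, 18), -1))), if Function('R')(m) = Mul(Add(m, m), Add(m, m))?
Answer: Rational(120737, 13800) ≈ 8.7491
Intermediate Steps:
Function('R')(m) = Mul(4, Pow(m, 2)) (Function('R')(m) = Mul(Mul(2, m), Mul(2, m)) = Mul(4, Pow(m, 2)))
Add(Mul(Mul(281, Pow(Function('R')(5), -1)), Pow(-6, -1)), Mul(212, Pow(Function('a')(5, 18), -1))) = Add(Mul(Mul(281, Pow(Mul(4, Pow(5, 2)), -1)), Pow(-6, -1)), Mul(212, Pow(Add(18, 5), -1))) = Add(Mul(Mul(281, Pow(Mul(4, 25), -1)), Rational(-1, 6)), Mul(212, Pow(23, -1))) = Add(Mul(Mul(281, Pow(100, -1)), Rational(-1, 6)), Mul(212, Rational(1, 23))) = Add(Mul(Mul(281, Rational(1, 100)), Rational(-1, 6)), Rational(212, 23)) = Add(Mul(Rational(281, 100), Rational(-1, 6)), Rational(212, 23)) = Add(Rational(-281, 600), Rational(212, 23)) = Rational(120737, 13800)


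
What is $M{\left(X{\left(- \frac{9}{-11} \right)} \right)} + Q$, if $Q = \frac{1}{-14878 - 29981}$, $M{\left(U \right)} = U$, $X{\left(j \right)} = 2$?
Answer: $\frac{89717}{44859} \approx 2.0$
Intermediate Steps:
$Q = - \frac{1}{44859}$ ($Q = \frac{1}{-44859} = - \frac{1}{44859} \approx -2.2292 \cdot 10^{-5}$)
$M{\left(X{\left(- \frac{9}{-11} \right)} \right)} + Q = 2 - \frac{1}{44859} = \frac{89717}{44859}$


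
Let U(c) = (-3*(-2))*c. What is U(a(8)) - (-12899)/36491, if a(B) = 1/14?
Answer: 28538/36491 ≈ 0.78206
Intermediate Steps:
a(B) = 1/14
U(c) = 6*c
U(a(8)) - (-12899)/36491 = 6*(1/14) - (-12899)/36491 = 3/7 - (-12899)/36491 = 3/7 - 1*(-12899/36491) = 3/7 + 12899/36491 = 28538/36491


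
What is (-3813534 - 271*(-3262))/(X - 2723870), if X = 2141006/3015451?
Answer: 2208465049733/2053423593591 ≈ 1.0755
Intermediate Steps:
X = 2141006/3015451 (X = 2141006*(1/3015451) = 2141006/3015451 ≈ 0.71001)
(-3813534 - 271*(-3262))/(X - 2723870) = (-3813534 - 271*(-3262))/(2141006/3015451 - 2723870) = (-3813534 + 884002)/(-8213694374364/3015451) = -2929532*(-3015451/8213694374364) = 2208465049733/2053423593591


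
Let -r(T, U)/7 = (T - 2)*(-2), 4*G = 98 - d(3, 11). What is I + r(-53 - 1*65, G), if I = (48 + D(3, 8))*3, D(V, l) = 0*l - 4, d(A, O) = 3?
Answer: -1548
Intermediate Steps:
G = 95/4 (G = (98 - 1*3)/4 = (98 - 3)/4 = (¼)*95 = 95/4 ≈ 23.750)
D(V, l) = -4 (D(V, l) = 0 - 4 = -4)
r(T, U) = -28 + 14*T (r(T, U) = -7*(T - 2)*(-2) = -7*(-2 + T)*(-2) = -7*(4 - 2*T) = -28 + 14*T)
I = 132 (I = (48 - 4)*3 = 44*3 = 132)
I + r(-53 - 1*65, G) = 132 + (-28 + 14*(-53 - 1*65)) = 132 + (-28 + 14*(-53 - 65)) = 132 + (-28 + 14*(-118)) = 132 + (-28 - 1652) = 132 - 1680 = -1548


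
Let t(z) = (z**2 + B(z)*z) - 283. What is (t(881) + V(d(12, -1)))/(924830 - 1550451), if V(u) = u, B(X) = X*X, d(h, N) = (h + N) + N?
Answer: -684573729/625621 ≈ -1094.2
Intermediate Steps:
d(h, N) = h + 2*N (d(h, N) = (N + h) + N = h + 2*N)
B(X) = X**2
t(z) = -283 + z**2 + z**3 (t(z) = (z**2 + z**2*z) - 283 = (z**2 + z**3) - 283 = -283 + z**2 + z**3)
(t(881) + V(d(12, -1)))/(924830 - 1550451) = ((-283 + 881**2 + 881**3) + (12 + 2*(-1)))/(924830 - 1550451) = ((-283 + 776161 + 683797841) + (12 - 2))/(-625621) = (684573719 + 10)*(-1/625621) = 684573729*(-1/625621) = -684573729/625621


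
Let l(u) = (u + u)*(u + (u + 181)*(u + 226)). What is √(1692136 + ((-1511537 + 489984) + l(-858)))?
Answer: I*√732071713 ≈ 27057.0*I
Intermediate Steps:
l(u) = 2*u*(u + (181 + u)*(226 + u)) (l(u) = (2*u)*(u + (181 + u)*(226 + u)) = 2*u*(u + (181 + u)*(226 + u)))
√(1692136 + ((-1511537 + 489984) + l(-858))) = √(1692136 + ((-1511537 + 489984) + 2*(-858)*(40906 + (-858)² + 408*(-858)))) = √(1692136 + (-1021553 + 2*(-858)*(40906 + 736164 - 350064))) = √(1692136 + (-1021553 + 2*(-858)*427006)) = √(1692136 + (-1021553 - 732742296)) = √(1692136 - 733763849) = √(-732071713) = I*√732071713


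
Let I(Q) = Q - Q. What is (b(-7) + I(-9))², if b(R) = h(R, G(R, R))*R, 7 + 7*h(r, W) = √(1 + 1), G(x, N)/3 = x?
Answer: (7 - √2)² ≈ 31.201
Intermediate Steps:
G(x, N) = 3*x
h(r, W) = -1 + √2/7 (h(r, W) = -1 + √(1 + 1)/7 = -1 + √2/7)
b(R) = R*(-1 + √2/7) (b(R) = (-1 + √2/7)*R = R*(-1 + √2/7))
I(Q) = 0
(b(-7) + I(-9))² = ((⅐)*(-7)*(-7 + √2) + 0)² = ((7 - √2) + 0)² = (7 - √2)²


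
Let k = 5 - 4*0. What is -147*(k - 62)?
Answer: 8379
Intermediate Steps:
k = 5 (k = 5 + 0 = 5)
-147*(k - 62) = -147*(5 - 62) = -147*(-57) = 8379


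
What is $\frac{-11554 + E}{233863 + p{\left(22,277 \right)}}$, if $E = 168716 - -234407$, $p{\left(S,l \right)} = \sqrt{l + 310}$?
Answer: $\frac{91573501047}{54691902182} - \frac{391569 \sqrt{587}}{54691902182} \approx 1.6742$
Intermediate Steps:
$p{\left(S,l \right)} = \sqrt{310 + l}$
$E = 403123$ ($E = 168716 + 234407 = 403123$)
$\frac{-11554 + E}{233863 + p{\left(22,277 \right)}} = \frac{-11554 + 403123}{233863 + \sqrt{310 + 277}} = \frac{391569}{233863 + \sqrt{587}}$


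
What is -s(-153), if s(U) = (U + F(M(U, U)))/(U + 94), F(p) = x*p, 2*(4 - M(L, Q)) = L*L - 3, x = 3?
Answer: -35250/59 ≈ -597.46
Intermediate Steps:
M(L, Q) = 11/2 - L**2/2 (M(L, Q) = 4 - (L*L - 3)/2 = 4 - (L**2 - 3)/2 = 4 - (-3 + L**2)/2 = 4 + (3/2 - L**2/2) = 11/2 - L**2/2)
F(p) = 3*p
s(U) = (33/2 + U - 3*U**2/2)/(94 + U) (s(U) = (U + 3*(11/2 - U**2/2))/(U + 94) = (U + (33/2 - 3*U**2/2))/(94 + U) = (33/2 + U - 3*U**2/2)/(94 + U))
-s(-153) = -(33 - 3*(-153)**2 + 2*(-153))/(2*(94 - 153)) = -(33 - 3*23409 - 306)/(2*(-59)) = -(-1)*(33 - 70227 - 306)/(2*59) = -(-1)*(-70500)/(2*59) = -1*35250/59 = -35250/59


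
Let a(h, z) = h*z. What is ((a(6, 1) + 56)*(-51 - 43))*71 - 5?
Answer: -413793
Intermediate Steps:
((a(6, 1) + 56)*(-51 - 43))*71 - 5 = ((6*1 + 56)*(-51 - 43))*71 - 5 = ((6 + 56)*(-94))*71 - 5 = (62*(-94))*71 - 5 = -5828*71 - 5 = -413788 - 5 = -413793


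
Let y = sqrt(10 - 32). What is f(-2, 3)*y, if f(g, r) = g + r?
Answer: I*sqrt(22) ≈ 4.6904*I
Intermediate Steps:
y = I*sqrt(22) (y = sqrt(-22) = I*sqrt(22) ≈ 4.6904*I)
f(-2, 3)*y = (-2 + 3)*(I*sqrt(22)) = 1*(I*sqrt(22)) = I*sqrt(22)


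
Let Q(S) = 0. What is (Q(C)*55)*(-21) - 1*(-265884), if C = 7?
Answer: 265884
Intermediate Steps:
(Q(C)*55)*(-21) - 1*(-265884) = (0*55)*(-21) - 1*(-265884) = 0*(-21) + 265884 = 0 + 265884 = 265884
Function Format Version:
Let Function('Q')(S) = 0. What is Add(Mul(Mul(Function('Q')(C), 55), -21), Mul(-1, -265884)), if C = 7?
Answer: 265884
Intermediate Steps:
Add(Mul(Mul(Function('Q')(C), 55), -21), Mul(-1, -265884)) = Add(Mul(Mul(0, 55), -21), Mul(-1, -265884)) = Add(Mul(0, -21), 265884) = Add(0, 265884) = 265884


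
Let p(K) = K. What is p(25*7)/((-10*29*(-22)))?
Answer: 35/1276 ≈ 0.027429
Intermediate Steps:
p(25*7)/((-10*29*(-22))) = (25*7)/((-10*29*(-22))) = 175/((-290*(-22))) = 175/6380 = 175*(1/6380) = 35/1276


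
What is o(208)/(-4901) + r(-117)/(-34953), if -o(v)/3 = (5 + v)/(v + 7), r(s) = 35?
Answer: -14545058/36830500395 ≈ -0.00039492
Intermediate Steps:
o(v) = -3*(5 + v)/(7 + v) (o(v) = -3*(5 + v)/(v + 7) = -3*(5 + v)/(7 + v))
o(208)/(-4901) + r(-117)/(-34953) = (3*(-5 - 1*208)/(7 + 208))/(-4901) + 35/(-34953) = (3*(-5 - 208)/215)*(-1/4901) + 35*(-1/34953) = (3*(1/215)*(-213))*(-1/4901) - 35/34953 = -639/215*(-1/4901) - 35/34953 = 639/1053715 - 35/34953 = -14545058/36830500395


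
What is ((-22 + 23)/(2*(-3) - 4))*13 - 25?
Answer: -263/10 ≈ -26.300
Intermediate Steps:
((-22 + 23)/(2*(-3) - 4))*13 - 25 = (1/(-6 - 4))*13 - 25 = (1/(-10))*13 - 25 = (1*(-⅒))*13 - 25 = -⅒*13 - 25 = -13/10 - 25 = -263/10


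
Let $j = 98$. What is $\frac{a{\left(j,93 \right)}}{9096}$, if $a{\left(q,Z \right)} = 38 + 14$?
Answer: $\frac{13}{2274} \approx 0.0057168$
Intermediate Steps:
$a{\left(q,Z \right)} = 52$
$\frac{a{\left(j,93 \right)}}{9096} = \frac{52}{9096} = 52 \cdot \frac{1}{9096} = \frac{13}{2274}$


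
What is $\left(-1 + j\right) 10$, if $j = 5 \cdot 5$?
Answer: $240$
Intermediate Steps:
$j = 25$
$\left(-1 + j\right) 10 = \left(-1 + 25\right) 10 = 24 \cdot 10 = 240$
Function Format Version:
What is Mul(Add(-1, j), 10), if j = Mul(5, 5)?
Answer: 240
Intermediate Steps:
j = 25
Mul(Add(-1, j), 10) = Mul(Add(-1, 25), 10) = Mul(24, 10) = 240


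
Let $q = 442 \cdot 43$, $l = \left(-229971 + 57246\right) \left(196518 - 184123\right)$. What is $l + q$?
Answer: $-2140907369$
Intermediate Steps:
$l = -2140926375$ ($l = \left(-172725\right) 12395 = -2140926375$)
$q = 19006$
$l + q = -2140926375 + 19006 = -2140907369$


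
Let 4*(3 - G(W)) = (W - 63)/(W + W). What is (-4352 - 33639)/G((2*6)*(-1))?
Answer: -1215712/71 ≈ -17123.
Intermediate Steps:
G(W) = 3 - (-63 + W)/(8*W) (G(W) = 3 - (W - 63)/(4*(W + W)) = 3 - (-63 + W)/(4*(2*W)) = 3 - (-63 + W)*1/(2*W)/4 = 3 - (-63 + W)/(8*W))
(-4352 - 33639)/G((2*6)*(-1)) = (-4352 - 33639)/(((63 + 23*((2*6)*(-1)))/(8*(((2*6)*(-1)))))) = -37991*(-96/(63 + 23*(12*(-1)))) = -37991*(-96/(63 + 23*(-12))) = -37991*(-96/(63 - 276)) = -37991/((⅛)*(-1/12)*(-213)) = -37991/71/32 = -37991*32/71 = -1215712/71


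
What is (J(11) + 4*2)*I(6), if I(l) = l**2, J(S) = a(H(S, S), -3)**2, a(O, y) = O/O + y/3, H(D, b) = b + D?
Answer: 288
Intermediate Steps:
H(D, b) = D + b
a(O, y) = 1 + y/3 (a(O, y) = 1 + y*(1/3) = 1 + y/3)
J(S) = 0 (J(S) = (1 + (1/3)*(-3))**2 = (1 - 1)**2 = 0**2 = 0)
(J(11) + 4*2)*I(6) = (0 + 4*2)*6**2 = (0 + 8)*36 = 8*36 = 288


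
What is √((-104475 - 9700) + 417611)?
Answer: 2*√75859 ≈ 550.85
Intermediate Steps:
√((-104475 - 9700) + 417611) = √(-114175 + 417611) = √303436 = 2*√75859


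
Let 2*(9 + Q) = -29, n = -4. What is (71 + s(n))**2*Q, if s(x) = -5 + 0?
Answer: -102366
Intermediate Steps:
s(x) = -5
Q = -47/2 (Q = -9 + (1/2)*(-29) = -9 - 29/2 = -47/2 ≈ -23.500)
(71 + s(n))**2*Q = (71 - 5)**2*(-47/2) = 66**2*(-47/2) = 4356*(-47/2) = -102366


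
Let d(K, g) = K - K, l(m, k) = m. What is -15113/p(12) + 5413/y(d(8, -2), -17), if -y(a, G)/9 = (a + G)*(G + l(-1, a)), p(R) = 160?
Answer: -21243641/220320 ≈ -96.422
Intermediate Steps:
d(K, g) = 0
y(a, G) = -9*(-1 + G)*(G + a) (y(a, G) = -9*(a + G)*(G - 1) = -9*(G + a)*(-1 + G) = -9*(-1 + G)*(G + a))
-15113/p(12) + 5413/y(d(8, -2), -17) = -15113/160 + 5413/(-9*(-17)² + 9*(-17) + 9*0 - 9*(-17)*0) = -15113*1/160 + 5413/(-9*289 - 153 + 0 + 0) = -15113/160 + 5413/(-2601 - 153 + 0 + 0) = -15113/160 + 5413/(-2754) = -15113/160 + 5413*(-1/2754) = -15113/160 - 5413/2754 = -21243641/220320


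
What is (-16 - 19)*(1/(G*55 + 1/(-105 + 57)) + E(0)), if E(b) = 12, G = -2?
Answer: -2216340/5281 ≈ -419.68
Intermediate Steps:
(-16 - 19)*(1/(G*55 + 1/(-105 + 57)) + E(0)) = (-16 - 19)*(1/(-2*55 + 1/(-105 + 57)) + 12) = -35*(1/(-110 + 1/(-48)) + 12) = -35*(1/(-110 - 1/48) + 12) = -35*(1/(-5281/48) + 12) = -35*(-48/5281 + 12) = -35*63324/5281 = -2216340/5281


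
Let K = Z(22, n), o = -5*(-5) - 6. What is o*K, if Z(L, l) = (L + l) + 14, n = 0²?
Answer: 684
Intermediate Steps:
n = 0
o = 19 (o = 25 - 6 = 19)
Z(L, l) = 14 + L + l
K = 36 (K = 14 + 22 + 0 = 36)
o*K = 19*36 = 684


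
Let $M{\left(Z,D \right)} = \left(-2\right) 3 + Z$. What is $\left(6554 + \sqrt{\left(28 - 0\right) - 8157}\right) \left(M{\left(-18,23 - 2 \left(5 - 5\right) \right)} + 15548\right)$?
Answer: $101744296 + 15524 i \sqrt{8129} \approx 1.0174 \cdot 10^{8} + 1.3997 \cdot 10^{6} i$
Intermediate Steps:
$M{\left(Z,D \right)} = -6 + Z$
$\left(6554 + \sqrt{\left(28 - 0\right) - 8157}\right) \left(M{\left(-18,23 - 2 \left(5 - 5\right) \right)} + 15548\right) = \left(6554 + \sqrt{\left(28 - 0\right) - 8157}\right) \left(\left(-6 - 18\right) + 15548\right) = \left(6554 + \sqrt{\left(28 + 0\right) - 8157}\right) \left(-24 + 15548\right) = \left(6554 + \sqrt{28 - 8157}\right) 15524 = \left(6554 + \sqrt{-8129}\right) 15524 = \left(6554 + i \sqrt{8129}\right) 15524 = 101744296 + 15524 i \sqrt{8129}$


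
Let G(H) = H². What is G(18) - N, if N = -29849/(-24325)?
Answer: 7851451/24325 ≈ 322.77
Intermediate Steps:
N = 29849/24325 (N = -29849*(-1/24325) = 29849/24325 ≈ 1.2271)
G(18) - N = 18² - 1*29849/24325 = 324 - 29849/24325 = 7851451/24325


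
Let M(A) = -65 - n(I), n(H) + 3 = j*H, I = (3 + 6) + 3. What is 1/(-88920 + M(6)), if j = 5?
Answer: -1/89042 ≈ -1.1231e-5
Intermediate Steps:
I = 12 (I = 9 + 3 = 12)
n(H) = -3 + 5*H
M(A) = -122 (M(A) = -65 - (-3 + 5*12) = -65 - (-3 + 60) = -65 - 1*57 = -65 - 57 = -122)
1/(-88920 + M(6)) = 1/(-88920 - 122) = 1/(-89042) = -1/89042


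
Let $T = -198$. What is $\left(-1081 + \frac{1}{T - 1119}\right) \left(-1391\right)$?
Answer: $\frac{1980336098}{1317} \approx 1.5037 \cdot 10^{6}$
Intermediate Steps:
$\left(-1081 + \frac{1}{T - 1119}\right) \left(-1391\right) = \left(-1081 + \frac{1}{-198 - 1119}\right) \left(-1391\right) = \left(-1081 + \frac{1}{-1317}\right) \left(-1391\right) = \left(-1081 - \frac{1}{1317}\right) \left(-1391\right) = \left(- \frac{1423678}{1317}\right) \left(-1391\right) = \frac{1980336098}{1317}$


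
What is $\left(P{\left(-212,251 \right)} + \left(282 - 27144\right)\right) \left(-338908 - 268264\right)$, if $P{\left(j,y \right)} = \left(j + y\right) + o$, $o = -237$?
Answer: $16430074320$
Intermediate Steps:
$P{\left(j,y \right)} = -237 + j + y$ ($P{\left(j,y \right)} = \left(j + y\right) - 237 = -237 + j + y$)
$\left(P{\left(-212,251 \right)} + \left(282 - 27144\right)\right) \left(-338908 - 268264\right) = \left(\left(-237 - 212 + 251\right) + \left(282 - 27144\right)\right) \left(-338908 - 268264\right) = \left(-198 + \left(282 - 27144\right)\right) \left(-607172\right) = \left(-198 - 26862\right) \left(-607172\right) = \left(-27060\right) \left(-607172\right) = 16430074320$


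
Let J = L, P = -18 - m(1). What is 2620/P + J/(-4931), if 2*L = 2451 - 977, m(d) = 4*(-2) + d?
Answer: -12927327/54241 ≈ -238.33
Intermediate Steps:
m(d) = -8 + d
L = 737 (L = (2451 - 977)/2 = (1/2)*1474 = 737)
P = -11 (P = -18 - (-8 + 1) = -18 - 1*(-7) = -18 + 7 = -11)
J = 737
2620/P + J/(-4931) = 2620/(-11) + 737/(-4931) = 2620*(-1/11) + 737*(-1/4931) = -2620/11 - 737/4931 = -12927327/54241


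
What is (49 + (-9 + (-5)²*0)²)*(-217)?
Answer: -28210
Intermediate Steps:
(49 + (-9 + (-5)²*0)²)*(-217) = (49 + (-9 + 25*0)²)*(-217) = (49 + (-9 + 0)²)*(-217) = (49 + (-9)²)*(-217) = (49 + 81)*(-217) = 130*(-217) = -28210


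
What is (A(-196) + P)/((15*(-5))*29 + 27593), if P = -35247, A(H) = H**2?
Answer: 3169/25418 ≈ 0.12468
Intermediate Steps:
(A(-196) + P)/((15*(-5))*29 + 27593) = ((-196)**2 - 35247)/((15*(-5))*29 + 27593) = (38416 - 35247)/(-75*29 + 27593) = 3169/(-2175 + 27593) = 3169/25418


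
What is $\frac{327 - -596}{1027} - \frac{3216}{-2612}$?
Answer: $\frac{109879}{51587} \approx 2.13$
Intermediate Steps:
$\frac{327 - -596}{1027} - \frac{3216}{-2612} = \left(327 + 596\right) \frac{1}{1027} - - \frac{804}{653} = 923 \cdot \frac{1}{1027} + \frac{804}{653} = \frac{71}{79} + \frac{804}{653} = \frac{109879}{51587}$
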